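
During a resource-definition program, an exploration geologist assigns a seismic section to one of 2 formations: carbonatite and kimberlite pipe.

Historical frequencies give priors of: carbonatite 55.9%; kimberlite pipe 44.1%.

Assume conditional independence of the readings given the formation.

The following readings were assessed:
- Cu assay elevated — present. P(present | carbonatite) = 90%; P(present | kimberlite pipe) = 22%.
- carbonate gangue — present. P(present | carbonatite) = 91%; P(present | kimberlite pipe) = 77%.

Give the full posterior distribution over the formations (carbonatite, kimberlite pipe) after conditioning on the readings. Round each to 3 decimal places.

For each hypothesis, the unnormalized posterior weight is prior × product of the reading likelihoods:
  carbonatite: 0.559 × 0.90 × 0.91 = 0.45782
  kimberlite pipe: 0.441 × 0.22 × 0.77 = 0.074705
The unnormalized weights sum to 0.53253.
P(carbonatite | evidence) = 0.45782 / 0.53253 ≈ 0.860
P(kimberlite pipe | evidence) = 0.074705 / 0.53253 ≈ 0.140

0.860, 0.140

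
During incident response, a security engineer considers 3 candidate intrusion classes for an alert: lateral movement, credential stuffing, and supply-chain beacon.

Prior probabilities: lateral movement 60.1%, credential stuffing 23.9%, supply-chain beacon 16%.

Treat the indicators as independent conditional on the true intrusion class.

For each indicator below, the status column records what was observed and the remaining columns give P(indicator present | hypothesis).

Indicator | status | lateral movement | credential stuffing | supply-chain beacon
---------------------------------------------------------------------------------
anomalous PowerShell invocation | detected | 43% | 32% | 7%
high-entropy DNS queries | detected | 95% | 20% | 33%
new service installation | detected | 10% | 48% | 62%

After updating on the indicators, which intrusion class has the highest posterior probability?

lateral movement

Multiply each prior by the joint likelihood of the indicator pattern:
  lateral movement: 0.601 × 0.43 × 0.95 × 0.10 = 0.024551
  credential stuffing: 0.239 × 0.32 × 0.20 × 0.48 = 0.0073421
  supply-chain beacon: 0.160 × 0.07 × 0.33 × 0.62 = 0.0022915
Marginal likelihood of the evidence = 0.034184.
P(lateral movement | evidence) ≈ 0.024551 / 0.034184 ≈ 0.718
P(credential stuffing | evidence) ≈ 0.0073421 / 0.034184 ≈ 0.215
P(supply-chain beacon | evidence) ≈ 0.0022915 / 0.034184 ≈ 0.067
The largest is 0.718, so lateral movement is most probable.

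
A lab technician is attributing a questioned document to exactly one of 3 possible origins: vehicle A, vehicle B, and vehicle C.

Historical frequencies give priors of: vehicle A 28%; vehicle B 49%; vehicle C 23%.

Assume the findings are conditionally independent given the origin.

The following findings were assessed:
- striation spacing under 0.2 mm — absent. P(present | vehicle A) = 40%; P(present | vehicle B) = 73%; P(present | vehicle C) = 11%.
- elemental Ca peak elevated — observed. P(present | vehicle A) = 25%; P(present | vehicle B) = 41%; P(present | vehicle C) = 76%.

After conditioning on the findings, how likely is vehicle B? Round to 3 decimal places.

0.215

Multiply each prior by the joint likelihood of the evidence pattern (using 1 − P(present | H) for each absent finding):
  vehicle A: 0.28 × (1 − 0.40) × 0.25 = 0.042
  vehicle B: 0.49 × (1 − 0.73) × 0.41 = 0.054243
  vehicle C: 0.23 × (1 − 0.11) × 0.76 = 0.15557
Normalizing constant Z = 0.042 + 0.054243 + 0.15557 = 0.25182.
P(vehicle B | evidence) = 0.054243 / 0.25182 ≈ 0.215.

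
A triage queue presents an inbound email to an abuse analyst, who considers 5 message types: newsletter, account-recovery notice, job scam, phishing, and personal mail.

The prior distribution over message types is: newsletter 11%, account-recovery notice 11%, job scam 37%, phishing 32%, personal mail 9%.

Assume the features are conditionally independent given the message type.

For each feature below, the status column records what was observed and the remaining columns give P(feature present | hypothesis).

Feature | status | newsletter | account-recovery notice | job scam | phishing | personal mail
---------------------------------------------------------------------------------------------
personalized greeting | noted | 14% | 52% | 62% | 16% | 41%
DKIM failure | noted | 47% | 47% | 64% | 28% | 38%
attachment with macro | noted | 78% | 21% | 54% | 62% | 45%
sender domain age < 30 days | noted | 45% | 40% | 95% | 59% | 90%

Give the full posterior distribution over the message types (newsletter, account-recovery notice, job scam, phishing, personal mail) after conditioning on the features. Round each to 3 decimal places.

By Bayes' rule with conditional independence, the unnormalized weight for each hypothesis is prior × ∏ likelihoods:
  newsletter: 0.11 × 0.14 × 0.47 × 0.78 × 0.45 = 0.0025405
  account-recovery notice: 0.11 × 0.52 × 0.47 × 0.21 × 0.40 = 0.0022583
  job scam: 0.37 × 0.62 × 0.64 × 0.54 × 0.95 = 0.075317
  phishing: 0.32 × 0.16 × 0.28 × 0.62 × 0.59 = 0.0052441
  personal mail: 0.09 × 0.41 × 0.38 × 0.45 × 0.90 = 0.0056789
Marginal likelihood of the evidence = 0.091038.
P(newsletter | evidence) = 0.0025405 / 0.091038 ≈ 0.028
P(account-recovery notice | evidence) = 0.0022583 / 0.091038 ≈ 0.025
P(job scam | evidence) = 0.075317 / 0.091038 ≈ 0.827
P(phishing | evidence) = 0.0052441 / 0.091038 ≈ 0.058
P(personal mail | evidence) = 0.0056789 / 0.091038 ≈ 0.062

0.028, 0.025, 0.827, 0.058, 0.062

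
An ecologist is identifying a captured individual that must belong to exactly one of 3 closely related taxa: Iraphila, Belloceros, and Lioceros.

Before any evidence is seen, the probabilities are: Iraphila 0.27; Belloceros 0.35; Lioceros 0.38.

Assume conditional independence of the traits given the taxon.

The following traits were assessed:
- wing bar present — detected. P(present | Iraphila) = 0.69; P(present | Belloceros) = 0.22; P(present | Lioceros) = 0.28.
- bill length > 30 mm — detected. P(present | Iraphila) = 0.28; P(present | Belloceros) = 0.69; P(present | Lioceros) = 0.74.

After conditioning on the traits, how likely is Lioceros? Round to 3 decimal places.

Multiply each prior by the joint likelihood of the trait pattern:
  Iraphila: 0.27 × 0.69 × 0.28 = 0.052164
  Belloceros: 0.35 × 0.22 × 0.69 = 0.05313
  Lioceros: 0.38 × 0.28 × 0.74 = 0.078736
The unnormalized weights sum to 0.18403.
P(Lioceros | evidence) = 0.078736 / 0.18403 ≈ 0.428.

0.428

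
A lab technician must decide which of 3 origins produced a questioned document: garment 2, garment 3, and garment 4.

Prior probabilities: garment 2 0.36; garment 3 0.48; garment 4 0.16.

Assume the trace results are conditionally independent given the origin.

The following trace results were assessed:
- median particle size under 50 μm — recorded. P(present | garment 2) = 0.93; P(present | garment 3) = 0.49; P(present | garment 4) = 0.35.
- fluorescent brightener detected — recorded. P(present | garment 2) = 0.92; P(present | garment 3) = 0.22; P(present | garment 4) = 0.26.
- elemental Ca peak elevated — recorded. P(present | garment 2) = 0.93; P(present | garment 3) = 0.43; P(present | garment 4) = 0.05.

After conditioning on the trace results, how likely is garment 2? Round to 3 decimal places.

0.926

For each hypothesis, the unnormalized posterior weight is prior × product of the trace result likelihoods:
  garment 2: 0.36 × 0.93 × 0.92 × 0.93 = 0.28645
  garment 3: 0.48 × 0.49 × 0.22 × 0.43 = 0.02225
  garment 4: 0.16 × 0.35 × 0.26 × 0.05 = 0.000728
Normalizing constant Z = 0.28645 + 0.02225 + 0.000728 = 0.30943.
P(garment 2 | evidence) = 0.28645 / 0.30943 ≈ 0.926.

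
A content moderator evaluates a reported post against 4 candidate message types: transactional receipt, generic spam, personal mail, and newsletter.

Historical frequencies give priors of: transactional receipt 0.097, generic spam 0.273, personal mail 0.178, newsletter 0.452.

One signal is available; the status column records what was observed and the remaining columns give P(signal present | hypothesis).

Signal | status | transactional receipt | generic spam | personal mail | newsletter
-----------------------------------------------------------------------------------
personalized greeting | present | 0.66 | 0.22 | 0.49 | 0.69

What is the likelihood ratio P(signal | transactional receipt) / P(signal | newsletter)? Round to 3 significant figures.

0.957

Likelihood of this signal under each hypothesis:
  transactional receipt: 0.66
  newsletter: 0.69
Bayes factor = 0.66 / 0.69 ≈ 0.957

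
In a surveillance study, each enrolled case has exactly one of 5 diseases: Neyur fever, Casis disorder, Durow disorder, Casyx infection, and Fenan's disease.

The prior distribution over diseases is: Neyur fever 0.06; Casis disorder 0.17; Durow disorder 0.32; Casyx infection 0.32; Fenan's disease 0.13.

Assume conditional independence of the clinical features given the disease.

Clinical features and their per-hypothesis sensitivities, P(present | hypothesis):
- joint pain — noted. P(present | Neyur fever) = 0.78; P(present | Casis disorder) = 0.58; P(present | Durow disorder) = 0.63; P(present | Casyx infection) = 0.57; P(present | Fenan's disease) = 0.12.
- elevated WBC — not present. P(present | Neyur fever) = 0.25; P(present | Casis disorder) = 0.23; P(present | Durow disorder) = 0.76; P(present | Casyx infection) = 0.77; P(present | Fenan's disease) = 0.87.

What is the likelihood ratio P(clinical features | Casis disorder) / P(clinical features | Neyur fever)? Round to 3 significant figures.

0.763

Take the product of per-clinical feature likelihoods under each hypothesis (using 1 − P(present | H) for each absent clinical feature), then divide.
  Casis disorder: 0.58 × (1 − 0.23) = 0.4466
  Neyur fever: 0.78 × (1 − 0.25) = 0.585
Bayes factor = 0.4466 / 0.585 ≈ 0.763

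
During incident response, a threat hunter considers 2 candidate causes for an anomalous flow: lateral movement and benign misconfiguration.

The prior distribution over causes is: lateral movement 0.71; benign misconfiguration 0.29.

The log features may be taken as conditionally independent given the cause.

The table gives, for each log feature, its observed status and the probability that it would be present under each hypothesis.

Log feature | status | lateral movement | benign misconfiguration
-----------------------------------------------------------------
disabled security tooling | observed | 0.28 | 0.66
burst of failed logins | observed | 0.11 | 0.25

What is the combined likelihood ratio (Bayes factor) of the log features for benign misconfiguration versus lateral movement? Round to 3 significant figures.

The Bayes factor is the ratio of the joint likelihoods of the log feature pattern under the two hypotheses.
  benign misconfiguration: 0.66 × 0.25 = 0.165
  lateral movement: 0.28 × 0.11 = 0.0308
Bayes factor = 0.165 / 0.0308 ≈ 5.36

5.36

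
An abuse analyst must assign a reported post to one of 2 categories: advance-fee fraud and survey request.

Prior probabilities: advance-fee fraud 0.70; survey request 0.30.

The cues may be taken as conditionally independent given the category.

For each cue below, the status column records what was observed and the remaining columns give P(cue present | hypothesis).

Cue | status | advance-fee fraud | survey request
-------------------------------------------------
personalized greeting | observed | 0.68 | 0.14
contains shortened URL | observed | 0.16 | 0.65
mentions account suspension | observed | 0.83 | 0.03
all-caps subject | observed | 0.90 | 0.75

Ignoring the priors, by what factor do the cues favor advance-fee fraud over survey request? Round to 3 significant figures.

Joint likelihood of the cue pattern under each hypothesis:
  advance-fee fraud: 0.68 × 0.16 × 0.83 × 0.90 = 0.081274
  survey request: 0.14 × 0.65 × 0.03 × 0.75 = 0.0020475
Bayes factor = 0.081274 / 0.0020475 ≈ 39.7

39.7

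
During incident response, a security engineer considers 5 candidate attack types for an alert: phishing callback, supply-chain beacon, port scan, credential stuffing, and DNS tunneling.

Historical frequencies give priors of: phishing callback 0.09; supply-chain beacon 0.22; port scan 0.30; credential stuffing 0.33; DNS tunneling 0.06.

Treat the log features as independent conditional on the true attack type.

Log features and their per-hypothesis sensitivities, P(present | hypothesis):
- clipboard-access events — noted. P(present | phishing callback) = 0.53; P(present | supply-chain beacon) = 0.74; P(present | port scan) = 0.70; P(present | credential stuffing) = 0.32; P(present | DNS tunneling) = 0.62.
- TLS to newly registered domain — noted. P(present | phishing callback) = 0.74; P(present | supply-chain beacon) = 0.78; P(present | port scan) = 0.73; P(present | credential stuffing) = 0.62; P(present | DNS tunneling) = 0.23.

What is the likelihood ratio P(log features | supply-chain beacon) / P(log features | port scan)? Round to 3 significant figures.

Take the product of per-log feature likelihoods under each hypothesis, then divide.
  supply-chain beacon: 0.74 × 0.78 = 0.5772
  port scan: 0.70 × 0.73 = 0.511
Bayes factor = 0.5772 / 0.511 ≈ 1.13

1.13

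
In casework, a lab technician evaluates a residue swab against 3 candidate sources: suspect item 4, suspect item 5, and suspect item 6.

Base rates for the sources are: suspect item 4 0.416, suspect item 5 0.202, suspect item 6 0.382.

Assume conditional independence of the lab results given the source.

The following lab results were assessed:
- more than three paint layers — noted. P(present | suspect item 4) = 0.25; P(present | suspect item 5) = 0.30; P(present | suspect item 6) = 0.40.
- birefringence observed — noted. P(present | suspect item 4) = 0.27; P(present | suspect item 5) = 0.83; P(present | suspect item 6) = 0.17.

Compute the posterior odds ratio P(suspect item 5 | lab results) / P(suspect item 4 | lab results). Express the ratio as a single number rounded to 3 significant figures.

1.79

The normalizing constant cancels in an odds ratio, so compute prior × likelihood for the two hypotheses only:
  suspect item 5: 0.202 × 0.30 × 0.83 = 0.050298
  suspect item 4: 0.416 × 0.25 × 0.27 = 0.02808
Odds(suspect item 5 : suspect item 4) = 0.050298 / 0.02808 ≈ 1.79.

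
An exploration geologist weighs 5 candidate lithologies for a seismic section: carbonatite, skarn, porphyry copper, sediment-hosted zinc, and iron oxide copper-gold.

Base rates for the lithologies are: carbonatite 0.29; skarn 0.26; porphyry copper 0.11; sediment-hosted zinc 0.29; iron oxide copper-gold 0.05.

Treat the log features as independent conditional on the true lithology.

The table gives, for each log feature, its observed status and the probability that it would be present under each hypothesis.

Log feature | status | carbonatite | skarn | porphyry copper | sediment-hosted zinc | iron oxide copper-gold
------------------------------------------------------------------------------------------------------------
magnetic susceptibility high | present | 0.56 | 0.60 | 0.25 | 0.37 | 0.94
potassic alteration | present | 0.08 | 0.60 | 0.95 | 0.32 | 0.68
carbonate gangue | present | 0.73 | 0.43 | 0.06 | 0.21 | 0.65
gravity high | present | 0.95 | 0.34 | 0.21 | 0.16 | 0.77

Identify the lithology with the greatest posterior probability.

iron oxide copper-gold

For each hypothesis, the unnormalized posterior weight is prior × product of the log feature likelihoods:
  carbonatite: 0.29 × 0.56 × 0.08 × 0.73 × 0.95 = 0.00901
  skarn: 0.26 × 0.60 × 0.60 × 0.43 × 0.34 = 0.013684
  porphyry copper: 0.11 × 0.25 × 0.95 × 0.06 × 0.21 = 0.00032917
  sediment-hosted zinc: 0.29 × 0.37 × 0.32 × 0.21 × 0.16 = 0.0011537
  iron oxide copper-gold: 0.05 × 0.94 × 0.68 × 0.65 × 0.77 = 0.015996
Marginal likelihood of the evidence = 0.040173.
P(carbonatite | evidence) ≈ 0.00901 / 0.040173 ≈ 0.224
P(skarn | evidence) ≈ 0.013684 / 0.040173 ≈ 0.341
P(porphyry copper | evidence) ≈ 0.00032917 / 0.040173 ≈ 0.008
P(sediment-hosted zinc | evidence) ≈ 0.0011537 / 0.040173 ≈ 0.029
P(iron oxide copper-gold | evidence) ≈ 0.015996 / 0.040173 ≈ 0.398
The largest is 0.398, so iron oxide copper-gold is most probable.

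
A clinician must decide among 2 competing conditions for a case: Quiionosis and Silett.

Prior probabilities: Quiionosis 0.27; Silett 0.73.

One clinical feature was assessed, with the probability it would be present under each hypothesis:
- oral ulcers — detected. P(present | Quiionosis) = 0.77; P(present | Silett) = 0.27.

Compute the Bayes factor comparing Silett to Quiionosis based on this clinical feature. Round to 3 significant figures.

0.351

Likelihood of this clinical feature under each hypothesis:
  Silett: 0.27
  Quiionosis: 0.77
Bayes factor = 0.27 / 0.77 ≈ 0.351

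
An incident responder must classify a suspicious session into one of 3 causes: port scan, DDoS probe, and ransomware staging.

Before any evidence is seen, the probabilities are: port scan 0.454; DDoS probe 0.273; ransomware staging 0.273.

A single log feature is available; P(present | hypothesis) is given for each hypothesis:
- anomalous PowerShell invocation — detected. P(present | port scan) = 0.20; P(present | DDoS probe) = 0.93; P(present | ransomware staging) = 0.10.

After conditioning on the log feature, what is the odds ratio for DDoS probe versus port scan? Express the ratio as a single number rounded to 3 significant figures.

Unnormalized posterior weight (prior times the log feature likelihood) for each of the two hypotheses:
  DDoS probe: 0.273 × 0.93 = 0.25389
  port scan: 0.454 × 0.20 = 0.0908
Posterior odds = 0.25389 / 0.0908 ≈ 2.80.

2.80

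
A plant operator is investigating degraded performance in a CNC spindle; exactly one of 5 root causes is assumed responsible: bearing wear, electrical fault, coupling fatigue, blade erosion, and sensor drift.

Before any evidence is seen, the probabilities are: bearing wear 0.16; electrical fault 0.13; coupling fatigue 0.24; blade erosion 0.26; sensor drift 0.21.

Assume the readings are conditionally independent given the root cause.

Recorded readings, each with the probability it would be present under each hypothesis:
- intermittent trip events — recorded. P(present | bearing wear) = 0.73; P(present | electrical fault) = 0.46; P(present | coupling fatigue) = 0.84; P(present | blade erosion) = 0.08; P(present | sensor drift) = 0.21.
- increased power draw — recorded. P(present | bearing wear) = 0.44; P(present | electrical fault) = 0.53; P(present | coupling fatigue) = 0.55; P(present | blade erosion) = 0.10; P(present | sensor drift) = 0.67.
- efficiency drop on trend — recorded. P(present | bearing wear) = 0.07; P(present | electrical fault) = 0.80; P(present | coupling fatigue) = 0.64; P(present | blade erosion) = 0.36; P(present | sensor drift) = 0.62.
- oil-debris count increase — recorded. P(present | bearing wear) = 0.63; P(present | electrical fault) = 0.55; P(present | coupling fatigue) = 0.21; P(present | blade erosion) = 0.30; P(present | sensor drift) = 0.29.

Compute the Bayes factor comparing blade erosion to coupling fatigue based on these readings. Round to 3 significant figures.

0.0139

The Bayes factor is the ratio of the joint likelihoods of the reading pattern under the two hypotheses.
  blade erosion: 0.08 × 0.10 × 0.36 × 0.30 = 0.000864
  coupling fatigue: 0.84 × 0.55 × 0.64 × 0.21 = 0.062093
Bayes factor = 0.000864 / 0.062093 ≈ 0.0139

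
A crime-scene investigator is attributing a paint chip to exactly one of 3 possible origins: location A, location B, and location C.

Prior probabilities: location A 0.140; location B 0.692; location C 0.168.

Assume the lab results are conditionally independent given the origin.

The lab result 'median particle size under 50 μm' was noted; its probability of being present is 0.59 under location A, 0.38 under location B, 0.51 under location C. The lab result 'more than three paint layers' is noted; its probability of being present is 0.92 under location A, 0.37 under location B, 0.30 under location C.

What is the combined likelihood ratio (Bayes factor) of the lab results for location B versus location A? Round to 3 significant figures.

0.259

The Bayes factor is the ratio of the joint likelihoods of the lab result pattern under the two hypotheses.
  location B: 0.38 × 0.37 = 0.1406
  location A: 0.59 × 0.92 = 0.5428
Bayes factor = 0.1406 / 0.5428 ≈ 0.259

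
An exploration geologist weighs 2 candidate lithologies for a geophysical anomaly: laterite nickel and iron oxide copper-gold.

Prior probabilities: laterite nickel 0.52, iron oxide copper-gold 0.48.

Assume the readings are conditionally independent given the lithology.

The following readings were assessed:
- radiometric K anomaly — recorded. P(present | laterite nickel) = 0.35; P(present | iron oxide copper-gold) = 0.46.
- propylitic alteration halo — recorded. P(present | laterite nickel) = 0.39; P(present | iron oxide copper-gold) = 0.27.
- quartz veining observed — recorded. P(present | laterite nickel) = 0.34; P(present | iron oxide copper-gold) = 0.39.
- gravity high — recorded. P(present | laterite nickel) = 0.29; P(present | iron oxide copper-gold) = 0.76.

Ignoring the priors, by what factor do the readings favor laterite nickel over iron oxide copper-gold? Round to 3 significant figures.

0.366

Joint likelihood of the reading pattern under each hypothesis:
  laterite nickel: 0.35 × 0.39 × 0.34 × 0.29 = 0.013459
  iron oxide copper-gold: 0.46 × 0.27 × 0.39 × 0.76 = 0.036813
Bayes factor = 0.013459 / 0.036813 ≈ 0.366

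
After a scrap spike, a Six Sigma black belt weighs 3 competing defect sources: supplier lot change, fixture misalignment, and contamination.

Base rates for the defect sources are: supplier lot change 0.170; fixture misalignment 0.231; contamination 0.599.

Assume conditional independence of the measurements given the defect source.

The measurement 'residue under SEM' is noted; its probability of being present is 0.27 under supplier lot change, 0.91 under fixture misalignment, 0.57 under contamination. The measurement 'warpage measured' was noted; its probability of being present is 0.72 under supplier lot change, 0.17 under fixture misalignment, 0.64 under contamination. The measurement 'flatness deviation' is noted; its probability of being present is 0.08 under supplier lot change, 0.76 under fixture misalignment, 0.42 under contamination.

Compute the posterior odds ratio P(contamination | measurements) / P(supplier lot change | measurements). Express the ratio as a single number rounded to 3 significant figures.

Unnormalized posterior weight (prior times the measurement likelihoods) for each of the two hypotheses:
  contamination: 0.599 × 0.57 × 0.64 × 0.42 = 0.091776
  supplier lot change: 0.170 × 0.27 × 0.72 × 0.08 = 0.0026438
Odds(contamination : supplier lot change) = 0.091776 / 0.0026438 ≈ 34.7.

34.7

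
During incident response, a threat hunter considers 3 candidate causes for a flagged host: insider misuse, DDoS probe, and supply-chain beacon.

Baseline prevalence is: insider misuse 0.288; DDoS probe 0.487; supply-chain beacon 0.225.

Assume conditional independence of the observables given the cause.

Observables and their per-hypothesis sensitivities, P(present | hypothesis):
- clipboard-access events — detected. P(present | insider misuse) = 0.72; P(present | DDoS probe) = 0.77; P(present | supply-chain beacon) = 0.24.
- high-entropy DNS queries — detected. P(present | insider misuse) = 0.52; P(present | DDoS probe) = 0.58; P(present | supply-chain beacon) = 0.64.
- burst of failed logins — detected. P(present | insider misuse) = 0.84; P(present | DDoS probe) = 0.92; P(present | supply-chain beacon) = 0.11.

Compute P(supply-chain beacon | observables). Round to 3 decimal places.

0.013

Multiply each prior by the joint likelihood of the observable pattern:
  insider misuse: 0.288 × 0.72 × 0.52 × 0.84 = 0.090575
  DDoS probe: 0.487 × 0.77 × 0.58 × 0.92 = 0.20009
  supply-chain beacon: 0.225 × 0.24 × 0.64 × 0.11 = 0.0038016
Marginal likelihood of the evidence = 0.29447.
P(supply-chain beacon | evidence) = 0.0038016 / 0.29447 ≈ 0.013.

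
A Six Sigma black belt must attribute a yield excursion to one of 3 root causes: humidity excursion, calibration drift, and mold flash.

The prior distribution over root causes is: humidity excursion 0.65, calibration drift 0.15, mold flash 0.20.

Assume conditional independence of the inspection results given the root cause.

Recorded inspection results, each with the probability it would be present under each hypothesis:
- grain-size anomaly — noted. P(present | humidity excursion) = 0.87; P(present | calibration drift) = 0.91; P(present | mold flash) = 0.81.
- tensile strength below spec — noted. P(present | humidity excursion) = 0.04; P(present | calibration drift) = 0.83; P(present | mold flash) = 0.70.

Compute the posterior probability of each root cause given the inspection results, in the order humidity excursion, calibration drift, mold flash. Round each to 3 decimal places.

0.091, 0.454, 0.455

For each hypothesis, the unnormalized posterior weight is prior × product of the inspection result likelihoods:
  humidity excursion: 0.65 × 0.87 × 0.04 = 0.02262
  calibration drift: 0.15 × 0.91 × 0.83 = 0.1133
  mold flash: 0.20 × 0.81 × 0.70 = 0.1134
Normalizing constant Z = 0.02262 + 0.1133 + 0.1134 = 0.24932.
P(humidity excursion | evidence) = 0.02262 / 0.24932 ≈ 0.091
P(calibration drift | evidence) = 0.1133 / 0.24932 ≈ 0.454
P(mold flash | evidence) = 0.1134 / 0.24932 ≈ 0.455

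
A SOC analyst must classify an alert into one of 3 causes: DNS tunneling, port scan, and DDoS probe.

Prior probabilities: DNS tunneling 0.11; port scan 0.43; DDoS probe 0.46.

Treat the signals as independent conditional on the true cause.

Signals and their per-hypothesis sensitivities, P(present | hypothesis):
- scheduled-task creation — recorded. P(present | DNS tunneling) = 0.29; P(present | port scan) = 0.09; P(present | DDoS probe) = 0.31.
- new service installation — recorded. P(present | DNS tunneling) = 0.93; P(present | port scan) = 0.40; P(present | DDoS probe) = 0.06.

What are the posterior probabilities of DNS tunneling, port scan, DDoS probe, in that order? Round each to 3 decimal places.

0.552, 0.288, 0.159

For each hypothesis, the unnormalized posterior weight is prior × product of the signal likelihoods:
  DNS tunneling: 0.11 × 0.29 × 0.93 = 0.029667
  port scan: 0.43 × 0.09 × 0.40 = 0.01548
  DDoS probe: 0.46 × 0.31 × 0.06 = 0.008556
Marginal likelihood of the evidence = 0.053703.
P(DNS tunneling | evidence) = 0.029667 / 0.053703 ≈ 0.552
P(port scan | evidence) = 0.01548 / 0.053703 ≈ 0.288
P(DDoS probe | evidence) = 0.008556 / 0.053703 ≈ 0.159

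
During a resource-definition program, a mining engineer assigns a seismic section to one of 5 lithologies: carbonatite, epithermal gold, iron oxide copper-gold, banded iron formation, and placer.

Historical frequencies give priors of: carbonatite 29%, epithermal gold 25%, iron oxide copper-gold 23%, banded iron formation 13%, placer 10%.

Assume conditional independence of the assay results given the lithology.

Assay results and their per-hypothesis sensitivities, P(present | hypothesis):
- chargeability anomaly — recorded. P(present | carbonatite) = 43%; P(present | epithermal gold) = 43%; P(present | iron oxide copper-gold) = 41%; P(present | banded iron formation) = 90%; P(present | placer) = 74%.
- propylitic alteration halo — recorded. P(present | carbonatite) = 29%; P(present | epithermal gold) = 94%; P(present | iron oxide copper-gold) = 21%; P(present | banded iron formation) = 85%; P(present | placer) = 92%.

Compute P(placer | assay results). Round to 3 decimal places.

By Bayes' rule with conditional independence, the unnormalized weight for each hypothesis is prior × ∏ likelihoods:
  carbonatite: 0.29 × 0.43 × 0.29 = 0.036163
  epithermal gold: 0.25 × 0.43 × 0.94 = 0.10105
  iron oxide copper-gold: 0.23 × 0.41 × 0.21 = 0.019803
  banded iron formation: 0.13 × 0.90 × 0.85 = 0.09945
  placer: 0.10 × 0.74 × 0.92 = 0.06808
Marginal likelihood of the evidence = 0.32455.
P(placer | evidence) = 0.06808 / 0.32455 ≈ 0.210.

0.210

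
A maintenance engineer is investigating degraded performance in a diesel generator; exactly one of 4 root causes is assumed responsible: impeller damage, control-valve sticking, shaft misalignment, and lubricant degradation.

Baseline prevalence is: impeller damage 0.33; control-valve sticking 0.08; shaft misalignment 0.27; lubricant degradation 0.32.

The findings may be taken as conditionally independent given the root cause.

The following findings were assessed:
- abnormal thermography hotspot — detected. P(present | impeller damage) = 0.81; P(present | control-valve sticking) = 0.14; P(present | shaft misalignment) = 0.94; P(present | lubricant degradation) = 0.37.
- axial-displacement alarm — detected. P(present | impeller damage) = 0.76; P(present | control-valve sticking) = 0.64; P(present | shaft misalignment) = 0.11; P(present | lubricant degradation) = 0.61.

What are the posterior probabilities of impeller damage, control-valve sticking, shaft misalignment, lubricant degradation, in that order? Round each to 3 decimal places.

For each hypothesis, the unnormalized posterior weight is prior × product of the finding likelihoods:
  impeller damage: 0.33 × 0.81 × 0.76 = 0.20315
  control-valve sticking: 0.08 × 0.14 × 0.64 = 0.007168
  shaft misalignment: 0.27 × 0.94 × 0.11 = 0.027918
  lubricant degradation: 0.32 × 0.37 × 0.61 = 0.072224
Normalizing constant Z = 0.20315 + 0.007168 + 0.027918 + 0.072224 = 0.31046.
P(impeller damage | evidence) = 0.20315 / 0.31046 ≈ 0.654
P(control-valve sticking | evidence) = 0.007168 / 0.31046 ≈ 0.023
P(shaft misalignment | evidence) = 0.027918 / 0.31046 ≈ 0.090
P(lubricant degradation | evidence) = 0.072224 / 0.31046 ≈ 0.233

0.654, 0.023, 0.090, 0.233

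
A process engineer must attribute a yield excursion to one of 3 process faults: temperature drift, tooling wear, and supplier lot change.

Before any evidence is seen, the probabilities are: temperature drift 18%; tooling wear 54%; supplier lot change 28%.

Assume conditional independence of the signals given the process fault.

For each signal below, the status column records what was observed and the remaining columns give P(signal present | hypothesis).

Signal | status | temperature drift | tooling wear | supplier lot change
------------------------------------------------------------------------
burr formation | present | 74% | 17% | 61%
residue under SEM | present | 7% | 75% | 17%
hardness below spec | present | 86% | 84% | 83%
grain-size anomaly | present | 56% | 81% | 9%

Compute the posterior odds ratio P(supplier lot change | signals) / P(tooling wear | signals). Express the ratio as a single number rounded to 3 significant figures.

Posterior odds equal prior odds times the likelihood ratio; only the two competing hypotheses matter.
  supplier lot change: 0.28 × 0.61 × 0.17 × 0.83 × 0.09 = 0.002169
  tooling wear: 0.54 × 0.17 × 0.75 × 0.84 × 0.81 = 0.046846
Posterior odds = 0.002169 / 0.046846 ≈ 0.0463.

0.0463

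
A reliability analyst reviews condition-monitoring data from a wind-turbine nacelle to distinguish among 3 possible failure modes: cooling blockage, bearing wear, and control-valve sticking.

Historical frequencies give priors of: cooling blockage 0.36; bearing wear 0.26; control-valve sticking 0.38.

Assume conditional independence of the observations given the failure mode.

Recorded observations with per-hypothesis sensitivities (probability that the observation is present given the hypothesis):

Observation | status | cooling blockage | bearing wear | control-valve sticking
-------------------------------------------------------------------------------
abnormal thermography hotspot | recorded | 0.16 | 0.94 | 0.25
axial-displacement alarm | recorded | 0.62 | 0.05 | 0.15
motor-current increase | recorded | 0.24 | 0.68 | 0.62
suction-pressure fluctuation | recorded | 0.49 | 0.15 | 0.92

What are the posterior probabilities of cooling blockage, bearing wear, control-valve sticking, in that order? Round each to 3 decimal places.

0.309, 0.092, 0.599

For each hypothesis, the unnormalized posterior weight is prior × product of the observation likelihoods:
  cooling blockage: 0.36 × 0.16 × 0.62 × 0.24 × 0.49 = 0.0041997
  bearing wear: 0.26 × 0.94 × 0.05 × 0.68 × 0.15 = 0.0012464
  control-valve sticking: 0.38 × 0.25 × 0.15 × 0.62 × 0.92 = 0.0081282
The unnormalized weights sum to 0.013574.
P(cooling blockage | evidence) = 0.0041997 / 0.013574 ≈ 0.309
P(bearing wear | evidence) = 0.0012464 / 0.013574 ≈ 0.092
P(control-valve sticking | evidence) = 0.0081282 / 0.013574 ≈ 0.599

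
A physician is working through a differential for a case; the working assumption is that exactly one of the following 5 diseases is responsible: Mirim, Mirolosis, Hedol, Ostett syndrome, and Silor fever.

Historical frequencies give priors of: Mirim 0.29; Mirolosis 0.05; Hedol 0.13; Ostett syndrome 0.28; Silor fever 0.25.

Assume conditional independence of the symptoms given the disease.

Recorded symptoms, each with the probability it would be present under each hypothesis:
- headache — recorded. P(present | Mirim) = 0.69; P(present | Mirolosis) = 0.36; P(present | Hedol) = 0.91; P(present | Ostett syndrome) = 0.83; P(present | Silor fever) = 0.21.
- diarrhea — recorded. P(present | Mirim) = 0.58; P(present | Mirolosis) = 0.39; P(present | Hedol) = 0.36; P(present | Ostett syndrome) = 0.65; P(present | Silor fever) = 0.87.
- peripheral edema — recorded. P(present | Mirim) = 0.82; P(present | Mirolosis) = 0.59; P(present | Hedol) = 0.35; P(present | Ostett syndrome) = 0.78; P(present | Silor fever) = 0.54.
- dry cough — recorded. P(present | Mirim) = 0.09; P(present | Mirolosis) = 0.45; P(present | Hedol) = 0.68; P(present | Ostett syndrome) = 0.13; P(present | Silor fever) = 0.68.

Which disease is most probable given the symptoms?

Silor fever

By Bayes' rule with conditional independence, the unnormalized weight for each hypothesis is prior × ∏ likelihoods:
  Mirim: 0.29 × 0.69 × 0.58 × 0.82 × 0.09 = 0.0085651
  Mirolosis: 0.05 × 0.36 × 0.39 × 0.59 × 0.45 = 0.0018638
  Hedol: 0.13 × 0.91 × 0.36 × 0.35 × 0.68 = 0.010136
  Ostett syndrome: 0.28 × 0.83 × 0.65 × 0.78 × 0.13 = 0.015317
  Silor fever: 0.25 × 0.21 × 0.87 × 0.54 × 0.68 = 0.016772
Normalizing constant Z = 0.0085651 + 0.0018638 + 0.010136 + 0.015317 + 0.016772 = 0.052654.
P(Mirim | evidence) ≈ 0.0085651 / 0.052654 ≈ 0.163
P(Mirolosis | evidence) ≈ 0.0018638 / 0.052654 ≈ 0.035
P(Hedol | evidence) ≈ 0.010136 / 0.052654 ≈ 0.193
P(Ostett syndrome | evidence) ≈ 0.015317 / 0.052654 ≈ 0.291
P(Silor fever | evidence) ≈ 0.016772 / 0.052654 ≈ 0.319
The largest is 0.319, so Silor fever is most probable.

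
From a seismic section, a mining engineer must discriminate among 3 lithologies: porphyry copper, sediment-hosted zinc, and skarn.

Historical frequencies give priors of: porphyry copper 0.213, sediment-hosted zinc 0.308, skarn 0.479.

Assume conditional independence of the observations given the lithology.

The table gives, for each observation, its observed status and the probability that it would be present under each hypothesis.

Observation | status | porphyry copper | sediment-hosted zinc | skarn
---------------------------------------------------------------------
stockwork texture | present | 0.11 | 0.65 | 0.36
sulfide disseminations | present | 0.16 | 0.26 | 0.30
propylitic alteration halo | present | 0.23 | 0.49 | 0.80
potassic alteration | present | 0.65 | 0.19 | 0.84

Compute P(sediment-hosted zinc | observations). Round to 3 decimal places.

Multiply each prior by the joint likelihood of the evidence pattern:
  porphyry copper: 0.213 × 0.11 × 0.16 × 0.23 × 0.65 = 0.00056045
  sediment-hosted zinc: 0.308 × 0.65 × 0.26 × 0.49 × 0.19 = 0.004846
  skarn: 0.479 × 0.36 × 0.30 × 0.80 × 0.84 = 0.034764
Marginal likelihood of the evidence = 0.04017.
P(sediment-hosted zinc | evidence) = 0.004846 / 0.04017 ≈ 0.121.

0.121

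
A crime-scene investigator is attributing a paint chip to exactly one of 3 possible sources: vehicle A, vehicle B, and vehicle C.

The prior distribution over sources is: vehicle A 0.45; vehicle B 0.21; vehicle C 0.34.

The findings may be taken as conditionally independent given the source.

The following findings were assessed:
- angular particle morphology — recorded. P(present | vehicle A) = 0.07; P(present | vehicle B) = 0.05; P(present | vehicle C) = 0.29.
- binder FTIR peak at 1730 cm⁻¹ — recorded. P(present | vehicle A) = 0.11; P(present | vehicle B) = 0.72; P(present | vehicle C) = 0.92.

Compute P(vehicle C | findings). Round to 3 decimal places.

Multiply each prior by the joint likelihood of the evidence pattern:
  vehicle A: 0.45 × 0.07 × 0.11 = 0.003465
  vehicle B: 0.21 × 0.05 × 0.72 = 0.00756
  vehicle C: 0.34 × 0.29 × 0.92 = 0.090712
Marginal likelihood of the evidence = 0.10174.
P(vehicle C | evidence) = 0.090712 / 0.10174 ≈ 0.892.

0.892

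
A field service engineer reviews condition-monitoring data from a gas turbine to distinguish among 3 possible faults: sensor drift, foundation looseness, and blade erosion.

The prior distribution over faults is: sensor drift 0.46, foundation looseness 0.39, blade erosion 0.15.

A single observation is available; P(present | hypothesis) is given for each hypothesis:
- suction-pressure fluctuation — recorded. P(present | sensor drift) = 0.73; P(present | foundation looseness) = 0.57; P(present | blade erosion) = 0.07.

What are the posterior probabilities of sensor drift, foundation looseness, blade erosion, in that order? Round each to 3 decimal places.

0.591, 0.391, 0.018

For each hypothesis, the unnormalized posterior weight is prior × likelihood:
  sensor drift: 0.46 × 0.73 = 0.3358
  foundation looseness: 0.39 × 0.57 = 0.2223
  blade erosion: 0.15 × 0.07 = 0.0105
Marginal likelihood of the evidence = 0.5686.
P(sensor drift | evidence) = 0.3358 / 0.5686 ≈ 0.591
P(foundation looseness | evidence) = 0.2223 / 0.5686 ≈ 0.391
P(blade erosion | evidence) = 0.0105 / 0.5686 ≈ 0.018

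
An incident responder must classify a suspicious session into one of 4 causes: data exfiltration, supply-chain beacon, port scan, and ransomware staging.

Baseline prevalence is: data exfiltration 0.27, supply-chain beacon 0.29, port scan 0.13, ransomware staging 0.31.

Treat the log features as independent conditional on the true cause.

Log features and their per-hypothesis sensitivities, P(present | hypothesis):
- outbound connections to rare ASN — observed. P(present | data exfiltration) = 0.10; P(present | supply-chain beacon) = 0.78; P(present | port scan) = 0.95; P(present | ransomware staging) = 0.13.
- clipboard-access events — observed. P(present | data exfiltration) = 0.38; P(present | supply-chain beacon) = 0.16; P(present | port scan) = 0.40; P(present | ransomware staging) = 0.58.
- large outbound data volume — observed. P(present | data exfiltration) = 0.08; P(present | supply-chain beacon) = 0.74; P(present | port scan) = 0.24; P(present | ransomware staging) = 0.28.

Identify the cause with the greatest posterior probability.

supply-chain beacon

For each hypothesis, the unnormalized posterior weight is prior × product of the log feature likelihoods:
  data exfiltration: 0.27 × 0.10 × 0.38 × 0.08 = 0.0008208
  supply-chain beacon: 0.29 × 0.78 × 0.16 × 0.74 = 0.026782
  port scan: 0.13 × 0.95 × 0.40 × 0.24 = 0.011856
  ransomware staging: 0.31 × 0.13 × 0.58 × 0.28 = 0.0065447
Normalizing constant Z = 0.0008208 + 0.026782 + 0.011856 + 0.0065447 = 0.046004.
P(data exfiltration | evidence) ≈ 0.0008208 / 0.046004 ≈ 0.018
P(supply-chain beacon | evidence) ≈ 0.026782 / 0.046004 ≈ 0.582
P(port scan | evidence) ≈ 0.011856 / 0.046004 ≈ 0.258
P(ransomware staging | evidence) ≈ 0.0065447 / 0.046004 ≈ 0.142
The largest is 0.582, so supply-chain beacon is most probable.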